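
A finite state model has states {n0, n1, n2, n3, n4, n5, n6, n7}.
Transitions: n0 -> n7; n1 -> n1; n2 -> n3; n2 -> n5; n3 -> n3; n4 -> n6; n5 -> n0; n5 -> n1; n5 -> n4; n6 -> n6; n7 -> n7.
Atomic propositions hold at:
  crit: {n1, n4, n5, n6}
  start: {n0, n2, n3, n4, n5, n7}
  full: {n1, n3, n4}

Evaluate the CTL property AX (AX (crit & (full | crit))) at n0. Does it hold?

No

Sat(full | crit) = {n1, n3, n4, n5, n6}
Sat(crit & (full | crit)) = {n1, n4, n5, n6}
Sat(AX (crit & (full | crit))) = {s : every successor in {n1, n4, n5, n6}} = {n1, n4, n6}
Sat(AX (AX (crit & (full | crit)))) = {s : every successor in {n1, n4, n6}} = {n1, n4, n6}
n0 ∉ Sat(AX (AX (crit & (full | crit)))) = {n1, n4, n6}, so the formula does not hold at n0.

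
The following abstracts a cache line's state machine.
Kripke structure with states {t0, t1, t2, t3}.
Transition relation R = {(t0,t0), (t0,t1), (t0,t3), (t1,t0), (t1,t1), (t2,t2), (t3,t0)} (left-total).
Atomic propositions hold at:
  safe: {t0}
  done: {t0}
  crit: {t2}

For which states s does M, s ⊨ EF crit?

{t2}

EF crit: least fixpoint, start Z0 = {t2}, add states with some successor in Z. Already a fixed point.
Sat(EF crit) = {t2}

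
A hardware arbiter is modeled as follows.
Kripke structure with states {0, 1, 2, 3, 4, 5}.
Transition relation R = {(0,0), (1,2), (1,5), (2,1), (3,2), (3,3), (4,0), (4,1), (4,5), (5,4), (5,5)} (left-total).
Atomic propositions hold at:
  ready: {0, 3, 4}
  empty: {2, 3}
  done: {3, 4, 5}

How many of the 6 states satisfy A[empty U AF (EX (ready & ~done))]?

2

Sat(~done) = {0, 1, 2}
Sat(ready & ~done) = {0}
Sat(EX (ready & ~done)) = {s : some successor in {0}} = {0, 4}
AF (EX (ready & ~done)): least fixpoint, start Z0 = {0, 4}, add states with every successor in Z. Already a fixed point.
Sat(AF (EX (ready & ~done))) = {0, 4}
A[empty U AF (EX (ready & ~done))]: least fixpoint, start Z0 = Sat(AF (EX (ready & ~done))) = {0, 4}, add states in Sat(empty) with every successor in Z. Already a fixed point.
Sat(A[empty U AF (EX (ready & ~done))]) = {0, 4}
|Sat(A[empty U AF (EX (ready & ~done))])| = |{0, 4}| = 2.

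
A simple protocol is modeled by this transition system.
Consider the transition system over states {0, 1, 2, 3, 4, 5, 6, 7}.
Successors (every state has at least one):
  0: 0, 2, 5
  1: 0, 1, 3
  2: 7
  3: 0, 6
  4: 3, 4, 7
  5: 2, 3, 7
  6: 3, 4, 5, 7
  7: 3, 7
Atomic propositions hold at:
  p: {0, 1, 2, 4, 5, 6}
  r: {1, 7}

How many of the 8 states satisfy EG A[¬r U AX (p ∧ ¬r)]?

2

Sat(¬r) = {0, 2, 3, 4, 5, 6}
Sat(p ∧ ¬r) = {0, 2, 4, 5, 6}
Sat(AX (p ∧ ¬r)) = {s : every successor in {0, 2, 4, 5, 6}} = {0, 3}
A[¬r U AX (p ∧ ¬r)]: least fixpoint, start Z0 = Sat(AX (p ∧ ¬r)) = {0, 3}, add states in Sat(¬r) with every successor in Z. Already a fixed point.
Sat(A[¬r U AX (p ∧ ¬r)]) = {0, 3}
EG A[¬r U AX (p ∧ ¬r)]: greatest fixpoint, start Z0 = {0, 3}, keep only states in Sat with some successor in Z. Already a fixed point.
Sat(EG A[¬r U AX (p ∧ ¬r)]) = {0, 3}
|Sat(EG A[¬r U AX (p ∧ ¬r)])| = |{0, 3}| = 2.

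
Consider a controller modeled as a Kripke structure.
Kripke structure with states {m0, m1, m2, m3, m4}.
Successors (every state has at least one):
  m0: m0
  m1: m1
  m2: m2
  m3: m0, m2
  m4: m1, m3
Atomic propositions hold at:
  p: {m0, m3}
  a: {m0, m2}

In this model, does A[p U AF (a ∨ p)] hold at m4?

No

Sat(a ∨ p) = {m0, m2, m3}
AF (a ∨ p): least fixpoint, start Z0 = {m0, m2, m3}, add states with every successor in Z. Already a fixed point.
Sat(AF (a ∨ p)) = {m0, m2, m3}
A[p U AF (a ∨ p)]: least fixpoint, start Z0 = Sat(AF (a ∨ p)) = {m0, m2, m3}, add states in Sat(p) with every successor in Z. Already a fixed point.
Sat(A[p U AF (a ∨ p)]) = {m0, m2, m3}
m4 ∉ Sat(A[p U AF (a ∨ p)]) = {m0, m2, m3}, so the formula does not hold at m4.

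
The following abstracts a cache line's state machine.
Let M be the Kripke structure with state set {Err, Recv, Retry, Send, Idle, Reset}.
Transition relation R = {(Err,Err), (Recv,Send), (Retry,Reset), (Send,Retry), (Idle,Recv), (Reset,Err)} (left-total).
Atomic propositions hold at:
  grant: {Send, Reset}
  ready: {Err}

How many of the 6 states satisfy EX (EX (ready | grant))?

5

Sat(ready | grant) = {Err, Send, Reset}
Sat(EX (ready | grant)) = {s : some successor in {Err, Send, Reset}} = {Err, Recv, Retry, Reset}
Sat(EX (EX (ready | grant))) = {s : some successor in {Err, Recv, Retry, Reset}} = {Err, Retry, Send, Idle, Reset}
|Sat(EX (EX (ready | grant)))| = |{Err, Retry, Send, Idle, Reset}| = 5.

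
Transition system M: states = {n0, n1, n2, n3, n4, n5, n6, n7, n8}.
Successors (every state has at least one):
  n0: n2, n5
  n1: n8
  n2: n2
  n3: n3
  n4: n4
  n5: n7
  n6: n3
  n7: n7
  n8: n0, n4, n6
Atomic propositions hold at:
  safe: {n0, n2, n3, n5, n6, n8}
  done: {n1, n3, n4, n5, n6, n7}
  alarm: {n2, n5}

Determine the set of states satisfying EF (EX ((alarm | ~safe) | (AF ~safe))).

Sat(~safe) = {n1, n4, n7}
Sat(alarm | ~safe) = {n1, n2, n4, n5, n7}
AF ~safe: least fixpoint, start Z0 = {n1, n4, n7}, add states with every successor in Z. Z1 = {n1, n4, n5, n7}; fixed.
Sat(AF ~safe) = {n1, n4, n5, n7}
Sat((alarm | ~safe) | (AF ~safe)) = {n1, n2, n4, n5, n7}
Sat(EX ((alarm | ~safe) | (AF ~safe))) = {s : some successor in {n1, n2, n4, n5, n7}} = {n0, n2, n4, n5, n7, n8}
EF (EX ((alarm | ~safe) | (AF ~safe))): least fixpoint, start Z0 = {n0, n2, n4, n5, n7, n8}, add states with some successor in Z. Z1 = {n0, n1, n2, n4, n5, n7, n8}; fixed.
Sat(EF (EX ((alarm | ~safe) | (AF ~safe)))) = {n0, n1, n2, n4, n5, n7, n8}

{n0, n1, n2, n4, n5, n7, n8}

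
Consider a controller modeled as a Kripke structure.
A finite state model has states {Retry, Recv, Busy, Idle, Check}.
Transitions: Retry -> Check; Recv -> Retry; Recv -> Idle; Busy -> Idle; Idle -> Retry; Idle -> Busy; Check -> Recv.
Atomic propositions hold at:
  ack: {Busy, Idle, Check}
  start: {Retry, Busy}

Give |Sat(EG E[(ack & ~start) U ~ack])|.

Sat(~start) = {Recv, Idle, Check}
Sat(ack & ~start) = {Idle, Check}
Sat(~ack) = {Retry, Recv}
E[(ack & ~start) U ~ack]: least fixpoint, start Z0 = Sat(~ack) = {Retry, Recv}, add states in Sat(ack & ~start) with some successor in Z. Z1 = {Retry, Recv, Idle, Check}; fixed.
Sat(E[(ack & ~start) U ~ack]) = {Retry, Recv, Idle, Check}
EG E[(ack & ~start) U ~ack]: greatest fixpoint, start Z0 = {Retry, Recv, Idle, Check}, keep only states in Sat with some successor in Z. Already a fixed point.
Sat(EG E[(ack & ~start) U ~ack]) = {Retry, Recv, Idle, Check}
|Sat(EG E[(ack & ~start) U ~ack])| = |{Retry, Recv, Idle, Check}| = 4.

4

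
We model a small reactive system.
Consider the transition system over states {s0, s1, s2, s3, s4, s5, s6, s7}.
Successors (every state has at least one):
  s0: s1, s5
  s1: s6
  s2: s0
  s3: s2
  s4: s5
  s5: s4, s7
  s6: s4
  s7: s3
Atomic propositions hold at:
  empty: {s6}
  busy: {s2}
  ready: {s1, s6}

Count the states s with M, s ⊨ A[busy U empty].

1

A[busy U empty]: least fixpoint, start Z0 = Sat(empty) = {s6}, add states in Sat(busy) with every successor in Z. Already a fixed point.
Sat(A[busy U empty]) = {s6}
|Sat(A[busy U empty])| = |{s6}| = 1.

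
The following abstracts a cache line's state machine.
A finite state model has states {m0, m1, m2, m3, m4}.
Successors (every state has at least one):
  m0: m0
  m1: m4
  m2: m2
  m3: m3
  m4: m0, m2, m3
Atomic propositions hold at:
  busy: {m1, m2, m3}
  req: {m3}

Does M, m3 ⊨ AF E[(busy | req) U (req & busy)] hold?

Sat(busy | req) = {m1, m2, m3}
Sat(req & busy) = {m3}
E[(busy | req) U (req & busy)]: least fixpoint, start Z0 = Sat((req & busy)) = {m3}, add states in Sat(busy | req) with some successor in Z. Already a fixed point.
Sat(E[(busy | req) U (req & busy)]) = {m3}
AF E[(busy | req) U (req & busy)]: least fixpoint, start Z0 = {m3}, add states with every successor in Z. Already a fixed point.
Sat(AF E[(busy | req) U (req & busy)]) = {m3}
m3 ∈ Sat(AF E[(busy | req) U (req & busy)]) = {m3}, so the formula holds at m3.

Yes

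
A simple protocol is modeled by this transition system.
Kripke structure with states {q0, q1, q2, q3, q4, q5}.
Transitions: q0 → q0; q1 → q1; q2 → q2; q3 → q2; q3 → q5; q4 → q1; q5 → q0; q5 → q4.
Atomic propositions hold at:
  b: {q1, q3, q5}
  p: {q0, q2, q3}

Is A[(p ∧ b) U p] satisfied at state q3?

Yes

Sat(p ∧ b) = {q3}
A[(p ∧ b) U p]: least fixpoint, start Z0 = Sat(p) = {q0, q2, q3}, add states in Sat(p ∧ b) with every successor in Z. Already a fixed point.
Sat(A[(p ∧ b) U p]) = {q0, q2, q3}
q3 ∈ Sat(A[(p ∧ b) U p]) = {q0, q2, q3}, so the formula holds at q3.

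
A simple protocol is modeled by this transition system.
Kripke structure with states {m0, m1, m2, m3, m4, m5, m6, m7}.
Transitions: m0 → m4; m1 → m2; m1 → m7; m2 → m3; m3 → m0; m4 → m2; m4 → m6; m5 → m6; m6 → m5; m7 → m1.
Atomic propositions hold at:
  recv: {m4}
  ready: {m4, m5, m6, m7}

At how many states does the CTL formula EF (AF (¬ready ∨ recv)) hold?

Sat(¬ready) = {m0, m1, m2, m3}
Sat(¬ready ∨ recv) = {m0, m1, m2, m3, m4}
AF (¬ready ∨ recv): least fixpoint, start Z0 = {m0, m1, m2, m3, m4}, add states with every successor in Z. Z1 = {m0, m1, m2, m3, m4, m7}; fixed.
Sat(AF (¬ready ∨ recv)) = {m0, m1, m2, m3, m4, m7}
EF (AF (¬ready ∨ recv)): least fixpoint, start Z0 = {m0, m1, m2, m3, m4, m7}, add states with some successor in Z. Already a fixed point.
Sat(EF (AF (¬ready ∨ recv))) = {m0, m1, m2, m3, m4, m7}
|Sat(EF (AF (¬ready ∨ recv)))| = |{m0, m1, m2, m3, m4, m7}| = 6.

6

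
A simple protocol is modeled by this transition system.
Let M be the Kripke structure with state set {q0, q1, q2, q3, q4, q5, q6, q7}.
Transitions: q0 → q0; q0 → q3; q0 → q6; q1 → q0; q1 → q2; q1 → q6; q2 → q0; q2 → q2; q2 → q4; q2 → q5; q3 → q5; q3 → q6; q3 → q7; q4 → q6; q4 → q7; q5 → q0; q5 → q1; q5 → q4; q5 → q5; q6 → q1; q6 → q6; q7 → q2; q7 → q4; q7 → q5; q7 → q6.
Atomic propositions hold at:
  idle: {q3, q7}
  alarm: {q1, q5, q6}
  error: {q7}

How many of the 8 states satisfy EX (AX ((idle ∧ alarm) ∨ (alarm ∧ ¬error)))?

Sat(idle ∧ alarm) = ∅
Sat(¬error) = {q0, q1, q2, q3, q4, q5, q6}
Sat(alarm ∧ ¬error) = {q1, q5, q6}
Sat((idle ∧ alarm) ∨ (alarm ∧ ¬error)) = {q1, q5, q6}
Sat(AX ((idle ∧ alarm) ∨ (alarm ∧ ¬error))) = {s : every successor in {q1, q5, q6}} = {q6}
Sat(EX (AX ((idle ∧ alarm) ∨ (alarm ∧ ¬error)))) = {s : some successor in {q6}} = {q0, q1, q3, q4, q6, q7}
|Sat(EX (AX ((idle ∧ alarm) ∨ (alarm ∧ ¬error))))| = |{q0, q1, q3, q4, q6, q7}| = 6.

6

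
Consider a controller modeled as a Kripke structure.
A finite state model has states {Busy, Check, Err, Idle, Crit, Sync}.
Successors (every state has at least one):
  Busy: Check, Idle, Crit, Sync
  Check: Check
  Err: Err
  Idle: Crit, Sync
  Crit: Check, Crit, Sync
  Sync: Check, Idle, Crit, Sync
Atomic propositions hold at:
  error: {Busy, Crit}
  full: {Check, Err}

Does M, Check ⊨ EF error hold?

EF error: least fixpoint, start Z0 = {Busy, Crit}, add states with some successor in Z. Z1 = {Busy, Idle, Crit, Sync}; fixed.
Sat(EF error) = {Busy, Idle, Crit, Sync}
Check ∉ Sat(EF error) = {Busy, Idle, Crit, Sync}, so the formula does not hold at Check.

No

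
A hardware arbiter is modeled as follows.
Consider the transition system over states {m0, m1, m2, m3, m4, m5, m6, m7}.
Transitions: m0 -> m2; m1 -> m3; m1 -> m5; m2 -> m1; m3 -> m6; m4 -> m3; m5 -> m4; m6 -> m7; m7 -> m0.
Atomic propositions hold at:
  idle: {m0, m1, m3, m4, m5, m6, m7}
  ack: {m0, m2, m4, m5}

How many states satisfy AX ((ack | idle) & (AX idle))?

Sat(ack | idle) = {m0, m1, m2, m3, m4, m5, m6, m7}
Sat(AX idle) = {s : every successor in {m0, m1, m3, m4, m5, m6, m7}} = {m1, m2, m3, m4, m5, m6, m7}
Sat((ack | idle) & (AX idle)) = {m1, m2, m3, m4, m5, m6, m7}
Sat(AX ((ack | idle) & (AX idle))) = {s : every successor in {m1, m2, m3, m4, m5, m6, m7}} = {m0, m1, m2, m3, m4, m5, m6}
|Sat(AX ((ack | idle) & (AX idle)))| = |{m0, m1, m2, m3, m4, m5, m6}| = 7.

7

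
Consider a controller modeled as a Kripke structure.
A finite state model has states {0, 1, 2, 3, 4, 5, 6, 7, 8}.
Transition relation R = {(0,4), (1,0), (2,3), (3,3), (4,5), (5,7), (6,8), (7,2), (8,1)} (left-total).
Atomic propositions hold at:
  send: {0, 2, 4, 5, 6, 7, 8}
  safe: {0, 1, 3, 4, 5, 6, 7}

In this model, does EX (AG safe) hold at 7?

No

AG safe: greatest fixpoint, start Z0 = {0, 1, 3, 4, 5, 6, 7}, keep only states in Sat with every successor in Z. Z1 = {0, 1, 3, 4, 5}; Z2 = {0, 1, 3, 4}; Z3 = {0, 1, 3}; Z4 = {1, 3}; Z5 = {3}; fixed.
Sat(AG safe) = {3}
Sat(EX (AG safe)) = {s : some successor in {3}} = {2, 3}
7 ∉ Sat(EX (AG safe)) = {2, 3}, so the formula does not hold at 7.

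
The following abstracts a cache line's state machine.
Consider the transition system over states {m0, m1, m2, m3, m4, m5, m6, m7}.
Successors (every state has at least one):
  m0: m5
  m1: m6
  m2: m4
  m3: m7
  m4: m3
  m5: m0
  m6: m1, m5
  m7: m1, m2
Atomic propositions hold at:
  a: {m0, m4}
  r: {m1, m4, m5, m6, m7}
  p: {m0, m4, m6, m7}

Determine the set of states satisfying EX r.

{m0, m1, m2, m3, m6, m7}

Sat(EX r) = {s : some successor in {m1, m4, m5, m6, m7}} = {m0, m1, m2, m3, m6, m7}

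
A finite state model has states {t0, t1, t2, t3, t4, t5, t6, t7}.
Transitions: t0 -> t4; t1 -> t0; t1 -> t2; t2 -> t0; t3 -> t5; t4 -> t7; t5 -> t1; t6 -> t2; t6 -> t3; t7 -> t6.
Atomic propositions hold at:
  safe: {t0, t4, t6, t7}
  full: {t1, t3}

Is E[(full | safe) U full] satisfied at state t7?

Sat(full | safe) = {t0, t1, t3, t4, t6, t7}
E[(full | safe) U full]: least fixpoint, start Z0 = Sat(full) = {t1, t3}, add states in Sat(full | safe) with some successor in Z. Z1 = {t1, t3, t6}; Z2 = {t1, t3, t6, t7}; Z3 = {t1, t3, t4, t6, t7}; Z4 = {t0, t1, t3, t4, t6, t7}; fixed.
Sat(E[(full | safe) U full]) = {t0, t1, t3, t4, t6, t7}
t7 ∈ Sat(E[(full | safe) U full]) = {t0, t1, t3, t4, t6, t7}, so the formula holds at t7.

Yes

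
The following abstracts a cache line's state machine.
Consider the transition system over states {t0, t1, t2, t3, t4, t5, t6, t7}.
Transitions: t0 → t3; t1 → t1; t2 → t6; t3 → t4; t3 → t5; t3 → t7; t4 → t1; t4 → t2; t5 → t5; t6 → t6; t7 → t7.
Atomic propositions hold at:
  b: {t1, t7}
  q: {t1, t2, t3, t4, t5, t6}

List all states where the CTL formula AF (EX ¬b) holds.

Sat(¬b) = {t0, t2, t3, t4, t5, t6}
Sat(EX ¬b) = {s : some successor in {t0, t2, t3, t4, t5, t6}} = {t0, t2, t3, t4, t5, t6}
AF (EX ¬b): least fixpoint, start Z0 = {t0, t2, t3, t4, t5, t6}, add states with every successor in Z. Already a fixed point.
Sat(AF (EX ¬b)) = {t0, t2, t3, t4, t5, t6}

{t0, t2, t3, t4, t5, t6}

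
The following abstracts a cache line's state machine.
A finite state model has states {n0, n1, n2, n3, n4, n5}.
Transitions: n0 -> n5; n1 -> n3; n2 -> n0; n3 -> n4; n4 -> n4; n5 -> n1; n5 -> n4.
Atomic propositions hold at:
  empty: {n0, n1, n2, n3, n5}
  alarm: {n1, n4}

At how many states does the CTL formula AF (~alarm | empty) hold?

5

Sat(~alarm) = {n0, n2, n3, n5}
Sat(~alarm | empty) = {n0, n1, n2, n3, n5}
AF (~alarm | empty): least fixpoint, start Z0 = {n0, n1, n2, n3, n5}, add states with every successor in Z. Already a fixed point.
Sat(AF (~alarm | empty)) = {n0, n1, n2, n3, n5}
|Sat(AF (~alarm | empty))| = |{n0, n1, n2, n3, n5}| = 5.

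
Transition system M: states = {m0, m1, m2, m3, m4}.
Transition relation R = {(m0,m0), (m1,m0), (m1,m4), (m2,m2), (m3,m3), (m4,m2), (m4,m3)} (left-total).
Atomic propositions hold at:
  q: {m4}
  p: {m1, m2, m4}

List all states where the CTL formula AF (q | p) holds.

Sat(q | p) = {m1, m2, m4}
AF (q | p): least fixpoint, start Z0 = {m1, m2, m4}, add states with every successor in Z. Already a fixed point.
Sat(AF (q | p)) = {m1, m2, m4}

{m1, m2, m4}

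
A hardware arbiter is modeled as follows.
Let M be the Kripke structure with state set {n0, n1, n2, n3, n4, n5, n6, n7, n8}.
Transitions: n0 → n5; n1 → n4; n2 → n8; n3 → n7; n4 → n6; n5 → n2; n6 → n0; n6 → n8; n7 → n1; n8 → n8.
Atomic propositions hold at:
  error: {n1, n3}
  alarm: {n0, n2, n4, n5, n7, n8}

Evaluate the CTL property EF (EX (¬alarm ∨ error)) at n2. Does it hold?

Sat(¬alarm) = {n1, n3, n6}
Sat(¬alarm ∨ error) = {n1, n3, n6}
Sat(EX (¬alarm ∨ error)) = {s : some successor in {n1, n3, n6}} = {n4, n7}
EF (EX (¬alarm ∨ error)): least fixpoint, start Z0 = {n4, n7}, add states with some successor in Z. Z1 = {n1, n3, n4, n7}; fixed.
Sat(EF (EX (¬alarm ∨ error))) = {n1, n3, n4, n7}
n2 ∉ Sat(EF (EX (¬alarm ∨ error))) = {n1, n3, n4, n7}, so the formula does not hold at n2.

No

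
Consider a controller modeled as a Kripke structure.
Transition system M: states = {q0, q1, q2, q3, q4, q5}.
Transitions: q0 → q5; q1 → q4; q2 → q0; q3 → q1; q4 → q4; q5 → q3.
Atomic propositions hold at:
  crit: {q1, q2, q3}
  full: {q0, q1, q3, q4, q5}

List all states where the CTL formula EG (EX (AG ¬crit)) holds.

{q1, q4}

Sat(¬crit) = {q0, q4, q5}
AG ¬crit: greatest fixpoint, start Z0 = {q0, q4, q5}, keep only states in Sat with every successor in Z. Z1 = {q0, q4}; Z2 = {q4}; fixed.
Sat(AG ¬crit) = {q4}
Sat(EX (AG ¬crit)) = {s : some successor in {q4}} = {q1, q4}
EG (EX (AG ¬crit)): greatest fixpoint, start Z0 = {q1, q4}, keep only states in Sat with some successor in Z. Already a fixed point.
Sat(EG (EX (AG ¬crit))) = {q1, q4}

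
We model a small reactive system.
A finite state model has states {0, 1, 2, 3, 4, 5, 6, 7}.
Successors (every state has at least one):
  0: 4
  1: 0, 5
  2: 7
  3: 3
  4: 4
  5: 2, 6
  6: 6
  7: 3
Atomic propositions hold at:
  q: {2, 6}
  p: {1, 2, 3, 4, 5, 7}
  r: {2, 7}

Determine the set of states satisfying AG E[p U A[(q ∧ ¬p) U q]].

Sat(¬p) = {0, 6}
Sat(q ∧ ¬p) = {6}
A[(q ∧ ¬p) U q]: least fixpoint, start Z0 = Sat(q) = {2, 6}, add states in Sat(q ∧ ¬p) with every successor in Z. Already a fixed point.
Sat(A[(q ∧ ¬p) U q]) = {2, 6}
E[p U A[(q ∧ ¬p) U q]]: least fixpoint, start Z0 = Sat(A[(q ∧ ¬p) U q]) = {2, 6}, add states in Sat(p) with some successor in Z. Z1 = {2, 5, 6}; Z2 = {1, 2, 5, 6}; fixed.
Sat(E[p U A[(q ∧ ¬p) U q]]) = {1, 2, 5, 6}
AG E[p U A[(q ∧ ¬p) U q]]: greatest fixpoint, start Z0 = {1, 2, 5, 6}, keep only states in Sat with every successor in Z. Z1 = {5, 6}; Z2 = {6}; fixed.
Sat(AG E[p U A[(q ∧ ¬p) U q]]) = {6}

{6}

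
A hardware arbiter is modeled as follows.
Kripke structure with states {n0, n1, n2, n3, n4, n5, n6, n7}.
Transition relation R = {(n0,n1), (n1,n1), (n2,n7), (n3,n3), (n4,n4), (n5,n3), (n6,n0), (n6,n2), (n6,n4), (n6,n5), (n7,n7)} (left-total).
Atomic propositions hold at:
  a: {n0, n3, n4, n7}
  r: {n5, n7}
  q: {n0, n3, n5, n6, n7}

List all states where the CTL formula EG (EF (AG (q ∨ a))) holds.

{n2, n3, n4, n5, n6, n7}

Sat(q ∨ a) = {n0, n3, n4, n5, n6, n7}
AG (q ∨ a): greatest fixpoint, start Z0 = {n0, n3, n4, n5, n6, n7}, keep only states in Sat with every successor in Z. Z1 = {n3, n4, n5, n7}; fixed.
Sat(AG (q ∨ a)) = {n3, n4, n5, n7}
EF (AG (q ∨ a)): least fixpoint, start Z0 = {n3, n4, n5, n7}, add states with some successor in Z. Z1 = {n2, n3, n4, n5, n6, n7}; fixed.
Sat(EF (AG (q ∨ a))) = {n2, n3, n4, n5, n6, n7}
EG (EF (AG (q ∨ a))): greatest fixpoint, start Z0 = {n2, n3, n4, n5, n6, n7}, keep only states in Sat with some successor in Z. Already a fixed point.
Sat(EG (EF (AG (q ∨ a)))) = {n2, n3, n4, n5, n6, n7}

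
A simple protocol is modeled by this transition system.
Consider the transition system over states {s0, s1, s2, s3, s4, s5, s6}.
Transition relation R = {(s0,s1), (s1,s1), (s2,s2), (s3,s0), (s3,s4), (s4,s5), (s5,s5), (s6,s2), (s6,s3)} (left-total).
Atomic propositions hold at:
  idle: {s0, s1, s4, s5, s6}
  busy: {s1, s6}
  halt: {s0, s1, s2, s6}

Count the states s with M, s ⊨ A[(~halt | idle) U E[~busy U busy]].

4

Sat(~halt) = {s3, s4, s5}
Sat(~halt | idle) = {s0, s1, s3, s4, s5, s6}
Sat(~busy) = {s0, s2, s3, s4, s5}
E[~busy U busy]: least fixpoint, start Z0 = Sat(busy) = {s1, s6}, add states in Sat(~busy) with some successor in Z. Z1 = {s0, s1, s6}; Z2 = {s0, s1, s3, s6}; fixed.
Sat(E[~busy U busy]) = {s0, s1, s3, s6}
A[(~halt | idle) U E[~busy U busy]]: least fixpoint, start Z0 = Sat(E[~busy U busy]) = {s0, s1, s3, s6}, add states in Sat(~halt | idle) with every successor in Z. Already a fixed point.
Sat(A[(~halt | idle) U E[~busy U busy]]) = {s0, s1, s3, s6}
|Sat(A[(~halt | idle) U E[~busy U busy]])| = |{s0, s1, s3, s6}| = 4.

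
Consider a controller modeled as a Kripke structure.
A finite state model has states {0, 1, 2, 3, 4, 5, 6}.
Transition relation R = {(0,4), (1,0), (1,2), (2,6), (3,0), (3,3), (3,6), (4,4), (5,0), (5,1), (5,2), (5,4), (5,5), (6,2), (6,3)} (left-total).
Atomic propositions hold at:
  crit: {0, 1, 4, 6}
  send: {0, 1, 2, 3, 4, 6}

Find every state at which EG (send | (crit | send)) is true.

{0, 1, 2, 3, 4, 6}

Sat(crit | send) = {0, 1, 2, 3, 4, 6}
Sat(send | (crit | send)) = {0, 1, 2, 3, 4, 6}
EG (send | (crit | send)): greatest fixpoint, start Z0 = {0, 1, 2, 3, 4, 6}, keep only states in Sat with some successor in Z. Already a fixed point.
Sat(EG (send | (crit | send))) = {0, 1, 2, 3, 4, 6}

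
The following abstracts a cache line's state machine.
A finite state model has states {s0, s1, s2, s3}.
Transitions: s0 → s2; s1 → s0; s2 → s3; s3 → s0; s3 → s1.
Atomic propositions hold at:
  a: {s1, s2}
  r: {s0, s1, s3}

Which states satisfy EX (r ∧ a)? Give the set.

{s3}

Sat(r ∧ a) = {s1}
Sat(EX (r ∧ a)) = {s : some successor in {s1}} = {s3}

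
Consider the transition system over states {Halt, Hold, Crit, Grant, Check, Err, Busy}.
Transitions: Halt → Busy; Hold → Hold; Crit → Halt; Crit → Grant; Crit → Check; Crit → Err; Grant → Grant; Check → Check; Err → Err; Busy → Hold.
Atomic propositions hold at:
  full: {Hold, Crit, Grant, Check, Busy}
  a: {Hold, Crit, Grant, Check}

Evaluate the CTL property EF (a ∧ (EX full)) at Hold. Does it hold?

Yes

Sat(EX full) = {s : some successor in {Hold, Crit, Grant, Check, Busy}} = {Halt, Hold, Crit, Grant, Check, Busy}
Sat(a ∧ (EX full)) = {Hold, Crit, Grant, Check}
EF (a ∧ (EX full)): least fixpoint, start Z0 = {Hold, Crit, Grant, Check}, add states with some successor in Z. Z1 = {Hold, Crit, Grant, Check, Busy}; Z2 = {Halt, Hold, Crit, Grant, Check, Busy}; fixed.
Sat(EF (a ∧ (EX full))) = {Halt, Hold, Crit, Grant, Check, Busy}
Hold ∈ Sat(EF (a ∧ (EX full))) = {Halt, Hold, Crit, Grant, Check, Busy}, so the formula holds at Hold.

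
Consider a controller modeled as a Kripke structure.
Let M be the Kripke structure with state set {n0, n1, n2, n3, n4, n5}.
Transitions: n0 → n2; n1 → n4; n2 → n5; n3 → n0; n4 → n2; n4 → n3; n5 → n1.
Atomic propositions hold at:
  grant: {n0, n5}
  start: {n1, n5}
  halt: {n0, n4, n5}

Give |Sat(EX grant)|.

Sat(EX grant) = {s : some successor in {n0, n5}} = {n2, n3}
|Sat(EX grant)| = |{n2, n3}| = 2.

2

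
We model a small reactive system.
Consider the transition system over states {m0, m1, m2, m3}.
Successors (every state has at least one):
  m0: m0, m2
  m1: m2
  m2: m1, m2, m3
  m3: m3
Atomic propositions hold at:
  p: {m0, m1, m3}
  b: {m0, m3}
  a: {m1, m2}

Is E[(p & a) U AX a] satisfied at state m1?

Yes

Sat(p & a) = {m1}
Sat(AX a) = {s : every successor in {m1, m2}} = {m1}
E[(p & a) U AX a]: least fixpoint, start Z0 = Sat(AX a) = {m1}, add states in Sat(p & a) with some successor in Z. Already a fixed point.
Sat(E[(p & a) U AX a]) = {m1}
m1 ∈ Sat(E[(p & a) U AX a]) = {m1}, so the formula holds at m1.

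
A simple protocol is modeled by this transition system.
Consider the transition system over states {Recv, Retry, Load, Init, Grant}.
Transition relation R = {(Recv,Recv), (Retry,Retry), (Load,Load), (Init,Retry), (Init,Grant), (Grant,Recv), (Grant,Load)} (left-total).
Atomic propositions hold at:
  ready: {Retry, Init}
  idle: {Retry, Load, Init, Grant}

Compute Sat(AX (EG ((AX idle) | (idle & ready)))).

Sat(AX idle) = {s : every successor in {Retry, Load, Init, Grant}} = {Retry, Load, Init}
Sat(idle & ready) = {Retry, Init}
Sat((AX idle) | (idle & ready)) = {Retry, Load, Init}
EG ((AX idle) | (idle & ready)): greatest fixpoint, start Z0 = {Retry, Load, Init}, keep only states in Sat with some successor in Z. Already a fixed point.
Sat(EG ((AX idle) | (idle & ready))) = {Retry, Load, Init}
Sat(AX (EG ((AX idle) | (idle & ready)))) = {s : every successor in {Retry, Load, Init}} = {Retry, Load}

{Retry, Load}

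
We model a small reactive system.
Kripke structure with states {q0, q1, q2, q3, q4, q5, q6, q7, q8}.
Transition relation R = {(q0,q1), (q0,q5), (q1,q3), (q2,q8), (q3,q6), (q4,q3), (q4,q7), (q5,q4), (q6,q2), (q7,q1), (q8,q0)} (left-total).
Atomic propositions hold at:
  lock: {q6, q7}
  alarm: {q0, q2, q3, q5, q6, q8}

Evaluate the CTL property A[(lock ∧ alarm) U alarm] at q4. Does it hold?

No

Sat(lock ∧ alarm) = {q6}
A[(lock ∧ alarm) U alarm]: least fixpoint, start Z0 = Sat(alarm) = {q0, q2, q3, q5, q6, q8}, add states in Sat(lock ∧ alarm) with every successor in Z. Already a fixed point.
Sat(A[(lock ∧ alarm) U alarm]) = {q0, q2, q3, q5, q6, q8}
q4 ∉ Sat(A[(lock ∧ alarm) U alarm]) = {q0, q2, q3, q5, q6, q8}, so the formula does not hold at q4.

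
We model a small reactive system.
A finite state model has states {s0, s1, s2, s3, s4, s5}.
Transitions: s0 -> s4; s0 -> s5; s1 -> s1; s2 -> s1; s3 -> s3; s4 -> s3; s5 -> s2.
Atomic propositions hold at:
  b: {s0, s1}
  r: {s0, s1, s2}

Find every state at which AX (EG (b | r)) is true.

Sat(b | r) = {s0, s1, s2}
EG (b | r): greatest fixpoint, start Z0 = {s0, s1, s2}, keep only states in Sat with some successor in Z. Z1 = {s1, s2}; fixed.
Sat(EG (b | r)) = {s1, s2}
Sat(AX (EG (b | r))) = {s : every successor in {s1, s2}} = {s1, s2, s5}

{s1, s2, s5}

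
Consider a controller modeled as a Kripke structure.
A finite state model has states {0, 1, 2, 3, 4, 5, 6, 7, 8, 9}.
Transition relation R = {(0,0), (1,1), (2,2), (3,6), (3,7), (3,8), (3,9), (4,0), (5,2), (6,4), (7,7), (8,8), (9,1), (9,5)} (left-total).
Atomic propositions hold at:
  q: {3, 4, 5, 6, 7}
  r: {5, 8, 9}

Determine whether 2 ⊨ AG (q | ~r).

Sat(~r) = {0, 1, 2, 3, 4, 6, 7}
Sat(q | ~r) = {0, 1, 2, 3, 4, 5, 6, 7}
AG (q | ~r): greatest fixpoint, start Z0 = {0, 1, 2, 3, 4, 5, 6, 7}, keep only states in Sat with every successor in Z. Z1 = {0, 1, 2, 4, 5, 6, 7}; fixed.
Sat(AG (q | ~r)) = {0, 1, 2, 4, 5, 6, 7}
2 ∈ Sat(AG (q | ~r)) = {0, 1, 2, 4, 5, 6, 7}, so the formula holds at 2.

Yes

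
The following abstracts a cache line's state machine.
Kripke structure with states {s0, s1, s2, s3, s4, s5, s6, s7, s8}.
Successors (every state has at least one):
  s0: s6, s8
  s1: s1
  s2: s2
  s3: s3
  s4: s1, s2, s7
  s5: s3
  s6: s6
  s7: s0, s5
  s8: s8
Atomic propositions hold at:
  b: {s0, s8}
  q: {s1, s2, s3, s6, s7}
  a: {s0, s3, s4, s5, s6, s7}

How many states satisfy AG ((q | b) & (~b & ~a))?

2

Sat(q | b) = {s0, s1, s2, s3, s6, s7, s8}
Sat(~b) = {s1, s2, s3, s4, s5, s6, s7}
Sat(~a) = {s1, s2, s8}
Sat(~b & ~a) = {s1, s2}
Sat((q | b) & (~b & ~a)) = {s1, s2}
AG ((q | b) & (~b & ~a)): greatest fixpoint, start Z0 = {s1, s2}, keep only states in Sat with every successor in Z. Already a fixed point.
Sat(AG ((q | b) & (~b & ~a))) = {s1, s2}
|Sat(AG ((q | b) & (~b & ~a)))| = |{s1, s2}| = 2.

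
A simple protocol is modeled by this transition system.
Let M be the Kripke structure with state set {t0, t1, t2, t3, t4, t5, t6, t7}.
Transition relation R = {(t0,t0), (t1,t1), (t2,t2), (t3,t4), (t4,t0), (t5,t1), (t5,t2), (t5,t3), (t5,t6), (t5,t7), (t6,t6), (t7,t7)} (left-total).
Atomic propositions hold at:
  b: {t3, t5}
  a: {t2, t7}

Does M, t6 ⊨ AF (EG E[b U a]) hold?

No

E[b U a]: least fixpoint, start Z0 = Sat(a) = {t2, t7}, add states in Sat(b) with some successor in Z. Z1 = {t2, t5, t7}; fixed.
Sat(E[b U a]) = {t2, t5, t7}
EG E[b U a]: greatest fixpoint, start Z0 = {t2, t5, t7}, keep only states in Sat with some successor in Z. Already a fixed point.
Sat(EG E[b U a]) = {t2, t5, t7}
AF (EG E[b U a]): least fixpoint, start Z0 = {t2, t5, t7}, add states with every successor in Z. Already a fixed point.
Sat(AF (EG E[b U a])) = {t2, t5, t7}
t6 ∉ Sat(AF (EG E[b U a])) = {t2, t5, t7}, so the formula does not hold at t6.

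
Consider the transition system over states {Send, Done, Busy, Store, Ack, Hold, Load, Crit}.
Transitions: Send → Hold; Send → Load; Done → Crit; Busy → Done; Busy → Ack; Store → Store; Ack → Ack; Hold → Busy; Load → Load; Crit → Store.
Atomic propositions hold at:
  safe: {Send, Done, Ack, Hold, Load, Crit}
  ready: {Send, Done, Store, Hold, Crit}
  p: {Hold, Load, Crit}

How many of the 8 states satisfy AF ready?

AF ready: least fixpoint, start Z0 = {Send, Done, Store, Hold, Crit}, add states with every successor in Z. Already a fixed point.
Sat(AF ready) = {Send, Done, Store, Hold, Crit}
|Sat(AF ready)| = |{Send, Done, Store, Hold, Crit}| = 5.

5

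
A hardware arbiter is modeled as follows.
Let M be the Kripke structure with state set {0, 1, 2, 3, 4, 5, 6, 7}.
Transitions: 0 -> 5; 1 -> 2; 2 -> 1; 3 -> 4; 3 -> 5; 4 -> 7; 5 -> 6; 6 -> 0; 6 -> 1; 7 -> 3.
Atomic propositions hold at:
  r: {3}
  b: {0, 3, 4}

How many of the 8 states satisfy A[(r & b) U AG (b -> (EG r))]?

Sat(r & b) = {3}
EG r: greatest fixpoint, start Z0 = {3}, keep only states in Sat with some successor in Z. Z1 = ∅; fixed.
Sat(EG r) = ∅
Sat(b -> (EG r)) = {1, 2, 5, 6, 7}
AG (b -> (EG r)): greatest fixpoint, start Z0 = {1, 2, 5, 6, 7}, keep only states in Sat with every successor in Z. Z1 = {1, 2, 5}; Z2 = {1, 2}; fixed.
Sat(AG (b -> (EG r))) = {1, 2}
A[(r & b) U AG (b -> (EG r))]: least fixpoint, start Z0 = Sat(AG (b -> (EG r))) = {1, 2}, add states in Sat(r & b) with every successor in Z. Already a fixed point.
Sat(A[(r & b) U AG (b -> (EG r))]) = {1, 2}
|Sat(A[(r & b) U AG (b -> (EG r))])| = |{1, 2}| = 2.

2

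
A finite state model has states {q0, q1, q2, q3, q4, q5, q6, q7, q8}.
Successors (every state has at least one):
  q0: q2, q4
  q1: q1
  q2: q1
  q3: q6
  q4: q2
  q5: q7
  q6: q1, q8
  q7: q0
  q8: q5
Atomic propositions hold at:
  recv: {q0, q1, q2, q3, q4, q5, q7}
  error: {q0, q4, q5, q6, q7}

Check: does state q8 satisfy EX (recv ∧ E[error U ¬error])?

Sat(¬error) = {q1, q2, q3, q8}
E[error U ¬error]: least fixpoint, start Z0 = Sat(¬error) = {q1, q2, q3, q8}, add states in Sat(error) with some successor in Z. Z1 = {q0, q1, q2, q3, q4, q6, q8}; Z2 = {q0, q1, q2, q3, q4, q6, q7, q8}; Z3 = {q0, q1, q2, q3, q4, q5, q6, q7, q8}; fixed.
Sat(E[error U ¬error]) = {q0, q1, q2, q3, q4, q5, q6, q7, q8}
Sat(recv ∧ E[error U ¬error]) = {q0, q1, q2, q3, q4, q5, q7}
Sat(EX (recv ∧ E[error U ¬error])) = {s : some successor in {q0, q1, q2, q3, q4, q5, q7}} = {q0, q1, q2, q4, q5, q6, q7, q8}
q8 ∈ Sat(EX (recv ∧ E[error U ¬error])) = {q0, q1, q2, q4, q5, q6, q7, q8}, so the formula holds at q8.

Yes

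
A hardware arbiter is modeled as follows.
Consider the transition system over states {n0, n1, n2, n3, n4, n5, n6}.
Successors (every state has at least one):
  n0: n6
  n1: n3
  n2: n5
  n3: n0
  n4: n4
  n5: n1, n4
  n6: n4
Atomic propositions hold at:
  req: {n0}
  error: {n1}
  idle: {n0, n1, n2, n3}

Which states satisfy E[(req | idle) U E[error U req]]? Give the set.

{n0, n1, n3}

Sat(req | idle) = {n0, n1, n2, n3}
E[error U req]: least fixpoint, start Z0 = Sat(req) = {n0}, add states in Sat(error) with some successor in Z. Already a fixed point.
Sat(E[error U req]) = {n0}
E[(req | idle) U E[error U req]]: least fixpoint, start Z0 = Sat(E[error U req]) = {n0}, add states in Sat(req | idle) with some successor in Z. Z1 = {n0, n3}; Z2 = {n0, n1, n3}; fixed.
Sat(E[(req | idle) U E[error U req]]) = {n0, n1, n3}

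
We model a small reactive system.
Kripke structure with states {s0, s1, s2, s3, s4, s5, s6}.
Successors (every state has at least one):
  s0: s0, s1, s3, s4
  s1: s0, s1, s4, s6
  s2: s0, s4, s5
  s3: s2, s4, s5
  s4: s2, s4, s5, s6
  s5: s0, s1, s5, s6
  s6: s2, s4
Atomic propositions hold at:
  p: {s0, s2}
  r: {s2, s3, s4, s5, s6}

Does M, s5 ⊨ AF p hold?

AF p: least fixpoint, start Z0 = {s0, s2}, add states with every successor in Z. Already a fixed point.
Sat(AF p) = {s0, s2}
s5 ∉ Sat(AF p) = {s0, s2}, so the formula does not hold at s5.

No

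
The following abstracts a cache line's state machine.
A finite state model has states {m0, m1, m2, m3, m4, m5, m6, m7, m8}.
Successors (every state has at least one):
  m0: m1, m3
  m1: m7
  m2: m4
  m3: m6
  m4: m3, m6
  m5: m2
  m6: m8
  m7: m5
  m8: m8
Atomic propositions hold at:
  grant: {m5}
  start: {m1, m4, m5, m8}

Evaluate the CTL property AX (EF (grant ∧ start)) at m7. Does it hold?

Yes

Sat(grant ∧ start) = {m5}
EF (grant ∧ start): least fixpoint, start Z0 = {m5}, add states with some successor in Z. Z1 = {m5, m7}; Z2 = {m1, m5, m7}; Z3 = {m0, m1, m5, m7}; fixed.
Sat(EF (grant ∧ start)) = {m0, m1, m5, m7}
Sat(AX (EF (grant ∧ start))) = {s : every successor in {m0, m1, m5, m7}} = {m1, m7}
m7 ∈ Sat(AX (EF (grant ∧ start))) = {m1, m7}, so the formula holds at m7.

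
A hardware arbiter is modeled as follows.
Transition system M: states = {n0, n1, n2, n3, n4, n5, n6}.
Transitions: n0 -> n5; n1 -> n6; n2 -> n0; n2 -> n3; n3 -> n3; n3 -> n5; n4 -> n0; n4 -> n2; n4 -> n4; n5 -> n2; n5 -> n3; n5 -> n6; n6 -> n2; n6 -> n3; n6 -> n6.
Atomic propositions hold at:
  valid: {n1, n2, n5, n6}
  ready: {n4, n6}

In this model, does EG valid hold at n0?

No

EG valid: greatest fixpoint, start Z0 = {n1, n2, n5, n6}, keep only states in Sat with some successor in Z. Z1 = {n1, n5, n6}; fixed.
Sat(EG valid) = {n1, n5, n6}
n0 ∉ Sat(EG valid) = {n1, n5, n6}, so the formula does not hold at n0.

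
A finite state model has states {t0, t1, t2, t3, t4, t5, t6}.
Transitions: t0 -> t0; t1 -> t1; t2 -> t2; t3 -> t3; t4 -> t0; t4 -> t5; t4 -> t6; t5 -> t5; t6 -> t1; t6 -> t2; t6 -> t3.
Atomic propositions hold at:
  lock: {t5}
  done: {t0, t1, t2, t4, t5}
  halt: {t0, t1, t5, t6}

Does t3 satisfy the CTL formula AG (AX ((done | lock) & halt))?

Sat(done | lock) = {t0, t1, t2, t4, t5}
Sat((done | lock) & halt) = {t0, t1, t5}
Sat(AX ((done | lock) & halt)) = {s : every successor in {t0, t1, t5}} = {t0, t1, t5}
AG (AX ((done | lock) & halt)): greatest fixpoint, start Z0 = {t0, t1, t5}, keep only states in Sat with every successor in Z. Already a fixed point.
Sat(AG (AX ((done | lock) & halt))) = {t0, t1, t5}
t3 ∉ Sat(AG (AX ((done | lock) & halt))) = {t0, t1, t5}, so the formula does not hold at t3.

No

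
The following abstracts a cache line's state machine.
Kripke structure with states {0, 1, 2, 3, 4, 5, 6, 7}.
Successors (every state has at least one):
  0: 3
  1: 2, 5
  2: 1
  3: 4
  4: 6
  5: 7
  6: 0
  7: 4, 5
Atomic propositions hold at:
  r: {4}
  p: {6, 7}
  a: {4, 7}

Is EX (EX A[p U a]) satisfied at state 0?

Yes

A[p U a]: least fixpoint, start Z0 = Sat(a) = {4, 7}, add states in Sat(p) with every successor in Z. Already a fixed point.
Sat(A[p U a]) = {4, 7}
Sat(EX A[p U a]) = {s : some successor in {4, 7}} = {3, 5, 7}
Sat(EX (EX A[p U a])) = {s : some successor in {3, 5, 7}} = {0, 1, 5, 7}
0 ∈ Sat(EX (EX A[p U a])) = {0, 1, 5, 7}, so the formula holds at 0.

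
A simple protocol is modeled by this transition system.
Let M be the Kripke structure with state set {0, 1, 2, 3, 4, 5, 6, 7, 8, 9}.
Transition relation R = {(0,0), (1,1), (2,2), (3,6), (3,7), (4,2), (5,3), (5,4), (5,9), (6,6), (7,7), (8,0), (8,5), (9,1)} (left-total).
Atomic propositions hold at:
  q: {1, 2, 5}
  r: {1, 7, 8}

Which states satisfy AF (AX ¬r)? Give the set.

{0, 2, 4, 5, 6, 8}

Sat(¬r) = {0, 2, 3, 4, 5, 6, 9}
Sat(AX ¬r) = {s : every successor in {0, 2, 3, 4, 5, 6, 9}} = {0, 2, 4, 5, 6, 8}
AF (AX ¬r): least fixpoint, start Z0 = {0, 2, 4, 5, 6, 8}, add states with every successor in Z. Already a fixed point.
Sat(AF (AX ¬r)) = {0, 2, 4, 5, 6, 8}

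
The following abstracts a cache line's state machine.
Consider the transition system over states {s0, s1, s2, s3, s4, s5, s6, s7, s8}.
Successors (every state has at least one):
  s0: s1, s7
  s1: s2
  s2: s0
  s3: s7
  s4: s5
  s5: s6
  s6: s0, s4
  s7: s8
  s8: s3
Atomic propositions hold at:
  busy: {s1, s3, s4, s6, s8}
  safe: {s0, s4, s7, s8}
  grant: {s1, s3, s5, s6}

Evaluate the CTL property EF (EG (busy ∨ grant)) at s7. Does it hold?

Sat(busy ∨ grant) = {s1, s3, s4, s5, s6, s8}
EG (busy ∨ grant): greatest fixpoint, start Z0 = {s1, s3, s4, s5, s6, s8}, keep only states in Sat with some successor in Z. Z1 = {s4, s5, s6, s8}; Z2 = {s4, s5, s6}; fixed.
Sat(EG (busy ∨ grant)) = {s4, s5, s6}
EF (EG (busy ∨ grant)): least fixpoint, start Z0 = {s4, s5, s6}, add states with some successor in Z. Already a fixed point.
Sat(EF (EG (busy ∨ grant))) = {s4, s5, s6}
s7 ∉ Sat(EF (EG (busy ∨ grant))) = {s4, s5, s6}, so the formula does not hold at s7.

No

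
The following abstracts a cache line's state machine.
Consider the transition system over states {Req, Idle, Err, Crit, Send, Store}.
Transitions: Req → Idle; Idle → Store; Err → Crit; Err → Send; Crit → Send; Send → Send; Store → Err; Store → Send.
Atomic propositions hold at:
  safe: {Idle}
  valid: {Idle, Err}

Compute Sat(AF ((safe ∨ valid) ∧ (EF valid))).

{Req, Idle, Err}

Sat(safe ∨ valid) = {Idle, Err}
EF valid: least fixpoint, start Z0 = {Idle, Err}, add states with some successor in Z. Z1 = {Req, Idle, Err, Store}; fixed.
Sat(EF valid) = {Req, Idle, Err, Store}
Sat((safe ∨ valid) ∧ (EF valid)) = {Idle, Err}
AF ((safe ∨ valid) ∧ (EF valid)): least fixpoint, start Z0 = {Idle, Err}, add states with every successor in Z. Z1 = {Req, Idle, Err}; fixed.
Sat(AF ((safe ∨ valid) ∧ (EF valid))) = {Req, Idle, Err}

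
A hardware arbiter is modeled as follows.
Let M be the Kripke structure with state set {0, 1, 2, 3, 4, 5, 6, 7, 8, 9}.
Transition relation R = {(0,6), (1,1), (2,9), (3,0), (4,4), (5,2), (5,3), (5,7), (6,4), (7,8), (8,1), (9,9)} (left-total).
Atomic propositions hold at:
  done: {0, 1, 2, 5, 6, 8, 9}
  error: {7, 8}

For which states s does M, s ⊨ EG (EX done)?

{1, 2, 5, 7, 8, 9}

Sat(EX done) = {s : some successor in {0, 1, 2, 5, 6, 8, 9}} = {0, 1, 2, 3, 5, 7, 8, 9}
EG (EX done): greatest fixpoint, start Z0 = {0, 1, 2, 3, 5, 7, 8, 9}, keep only states in Sat with some successor in Z. Z1 = {1, 2, 3, 5, 7, 8, 9}; Z2 = {1, 2, 5, 7, 8, 9}; fixed.
Sat(EG (EX done)) = {1, 2, 5, 7, 8, 9}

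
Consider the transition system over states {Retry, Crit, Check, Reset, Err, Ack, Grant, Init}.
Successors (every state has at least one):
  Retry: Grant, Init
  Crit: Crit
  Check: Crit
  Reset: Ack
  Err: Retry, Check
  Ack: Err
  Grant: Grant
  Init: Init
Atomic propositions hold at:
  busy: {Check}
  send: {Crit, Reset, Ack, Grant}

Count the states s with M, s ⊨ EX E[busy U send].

6

E[busy U send]: least fixpoint, start Z0 = Sat(send) = {Crit, Reset, Ack, Grant}, add states in Sat(busy) with some successor in Z. Z1 = {Crit, Check, Reset, Ack, Grant}; fixed.
Sat(E[busy U send]) = {Crit, Check, Reset, Ack, Grant}
Sat(EX E[busy U send]) = {s : some successor in {Crit, Check, Reset, Ack, Grant}} = {Retry, Crit, Check, Reset, Err, Grant}
|Sat(EX E[busy U send])| = |{Retry, Crit, Check, Reset, Err, Grant}| = 6.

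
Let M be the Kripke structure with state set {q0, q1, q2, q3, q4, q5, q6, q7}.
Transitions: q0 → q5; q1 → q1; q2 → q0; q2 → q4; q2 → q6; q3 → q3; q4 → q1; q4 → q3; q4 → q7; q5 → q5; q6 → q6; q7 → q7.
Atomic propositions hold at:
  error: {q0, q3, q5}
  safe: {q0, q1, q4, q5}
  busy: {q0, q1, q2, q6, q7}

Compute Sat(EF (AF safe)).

AF safe: least fixpoint, start Z0 = {q0, q1, q4, q5}, add states with every successor in Z. Already a fixed point.
Sat(AF safe) = {q0, q1, q4, q5}
EF (AF safe): least fixpoint, start Z0 = {q0, q1, q4, q5}, add states with some successor in Z. Z1 = {q0, q1, q2, q4, q5}; fixed.
Sat(EF (AF safe)) = {q0, q1, q2, q4, q5}

{q0, q1, q2, q4, q5}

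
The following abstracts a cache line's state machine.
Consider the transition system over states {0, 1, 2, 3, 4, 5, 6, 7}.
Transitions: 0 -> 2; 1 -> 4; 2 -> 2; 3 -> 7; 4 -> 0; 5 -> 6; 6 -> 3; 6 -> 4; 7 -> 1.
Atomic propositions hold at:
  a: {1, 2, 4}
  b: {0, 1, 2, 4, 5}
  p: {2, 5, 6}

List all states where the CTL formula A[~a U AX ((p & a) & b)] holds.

{0, 2}

Sat(~a) = {0, 3, 5, 6, 7}
Sat(p & a) = {2}
Sat((p & a) & b) = {2}
Sat(AX ((p & a) & b)) = {s : every successor in {2}} = {0, 2}
A[~a U AX ((p & a) & b)]: least fixpoint, start Z0 = Sat(AX ((p & a) & b)) = {0, 2}, add states in Sat(~a) with every successor in Z. Already a fixed point.
Sat(A[~a U AX ((p & a) & b)]) = {0, 2}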